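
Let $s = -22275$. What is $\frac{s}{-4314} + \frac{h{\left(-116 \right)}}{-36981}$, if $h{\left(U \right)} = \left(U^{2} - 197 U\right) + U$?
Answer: $\frac{74179943}{17726226} \approx 4.1848$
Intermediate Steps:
$h{\left(U \right)} = U^{2} - 196 U$
$\frac{s}{-4314} + \frac{h{\left(-116 \right)}}{-36981} = - \frac{22275}{-4314} + \frac{\left(-116\right) \left(-196 - 116\right)}{-36981} = \left(-22275\right) \left(- \frac{1}{4314}\right) + \left(-116\right) \left(-312\right) \left(- \frac{1}{36981}\right) = \frac{7425}{1438} + 36192 \left(- \frac{1}{36981}\right) = \frac{7425}{1438} - \frac{12064}{12327} = \frac{74179943}{17726226}$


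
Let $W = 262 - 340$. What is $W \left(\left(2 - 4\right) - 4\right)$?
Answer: $468$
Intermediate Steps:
$W = -78$
$W \left(\left(2 - 4\right) - 4\right) = - 78 \left(\left(2 - 4\right) - 4\right) = - 78 \left(-2 - 4\right) = \left(-78\right) \left(-6\right) = 468$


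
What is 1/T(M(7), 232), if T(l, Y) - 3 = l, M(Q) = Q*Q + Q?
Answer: 1/59 ≈ 0.016949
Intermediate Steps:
M(Q) = Q + Q² (M(Q) = Q² + Q = Q + Q²)
T(l, Y) = 3 + l
1/T(M(7), 232) = 1/(3 + 7*(1 + 7)) = 1/(3 + 7*8) = 1/(3 + 56) = 1/59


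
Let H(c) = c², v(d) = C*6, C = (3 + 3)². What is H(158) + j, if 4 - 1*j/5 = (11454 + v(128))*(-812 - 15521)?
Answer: 953055534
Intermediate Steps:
C = 36 (C = 6² = 36)
v(d) = 216 (v(d) = 36*6 = 216)
j = 953030570 (j = 20 - 5*(11454 + 216)*(-812 - 15521) = 20 - 58350*(-16333) = 20 - 5*(-190606110) = 20 + 953030550 = 953030570)
H(158) + j = 158² + 953030570 = 24964 + 953030570 = 953055534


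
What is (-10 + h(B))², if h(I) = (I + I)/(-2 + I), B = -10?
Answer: 625/9 ≈ 69.444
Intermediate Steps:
h(I) = 2*I/(-2 + I) (h(I) = (2*I)/(-2 + I) = 2*I/(-2 + I))
(-10 + h(B))² = (-10 + 2*(-10)/(-2 - 10))² = (-10 + 2*(-10)/(-12))² = (-10 + 2*(-10)*(-1/12))² = (-10 + 5/3)² = (-25/3)² = 625/9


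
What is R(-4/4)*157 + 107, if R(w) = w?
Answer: -50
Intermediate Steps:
R(-4/4)*157 + 107 = -4/4*157 + 107 = -4*1/4*157 + 107 = -1*157 + 107 = -157 + 107 = -50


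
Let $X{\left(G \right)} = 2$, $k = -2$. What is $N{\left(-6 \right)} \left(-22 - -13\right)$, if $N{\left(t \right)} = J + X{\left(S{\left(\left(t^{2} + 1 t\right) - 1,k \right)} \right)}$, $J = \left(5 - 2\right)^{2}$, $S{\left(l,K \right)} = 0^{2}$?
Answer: $-99$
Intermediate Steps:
$S{\left(l,K \right)} = 0$
$J = 9$ ($J = 3^{2} = 9$)
$N{\left(t \right)} = 11$ ($N{\left(t \right)} = 9 + 2 = 11$)
$N{\left(-6 \right)} \left(-22 - -13\right) = 11 \left(-22 - -13\right) = 11 \left(-22 + 13\right) = 11 \left(-9\right) = -99$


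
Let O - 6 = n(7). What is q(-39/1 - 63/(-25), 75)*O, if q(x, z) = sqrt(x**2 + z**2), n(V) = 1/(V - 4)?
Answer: 19*sqrt(483041)/25 ≈ 528.21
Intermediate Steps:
n(V) = 1/(-4 + V)
O = 19/3 (O = 6 + 1/(-4 + 7) = 6 + 1/3 = 19/3 ≈ 6.3333)
q(-39/1 - 63/(-25), 75)*O = sqrt((-39/1 - 63/(-25))**2 + 75**2)*(19/3) = sqrt((-39*1 - 63*(-1/25))**2 + 5625)*(19/3) = sqrt((-39 + 63/25)**2 + 5625)*(19/3) = sqrt((-912/25)**2 + 5625)*(19/3) = sqrt(831744/625 + 5625)*(19/3) = sqrt(4347369/625)*(19/3) = (3*sqrt(483041)/25)*(19/3) = 19*sqrt(483041)/25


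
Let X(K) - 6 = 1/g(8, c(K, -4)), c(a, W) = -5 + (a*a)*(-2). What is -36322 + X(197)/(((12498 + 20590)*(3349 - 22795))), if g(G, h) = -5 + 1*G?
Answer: -70111911437587/1930287744 ≈ -36322.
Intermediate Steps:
c(a, W) = -5 - 2*a² (c(a, W) = -5 + a²*(-2) = -5 - 2*a²)
g(G, h) = -5 + G
X(K) = 19/3 (X(K) = 6 + 1/(-5 + 8) = 6 + 1/3 = 6 + ⅓ = 19/3)
-36322 + X(197)/(((12498 + 20590)*(3349 - 22795))) = -36322 + 19/(3*(((12498 + 20590)*(3349 - 22795)))) = -36322 + 19/(3*((33088*(-19446)))) = -36322 + (19/3)/(-643429248) = -36322 + (19/3)*(-1/643429248) = -36322 - 19/1930287744 = -70111911437587/1930287744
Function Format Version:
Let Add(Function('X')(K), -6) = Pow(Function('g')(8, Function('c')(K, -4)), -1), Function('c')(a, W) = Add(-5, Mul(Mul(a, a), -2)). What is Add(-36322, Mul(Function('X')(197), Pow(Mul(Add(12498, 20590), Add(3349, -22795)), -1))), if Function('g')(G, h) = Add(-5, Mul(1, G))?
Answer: Rational(-70111911437587, 1930287744) ≈ -36322.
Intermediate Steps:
Function('c')(a, W) = Add(-5, Mul(-2, Pow(a, 2))) (Function('c')(a, W) = Add(-5, Mul(Pow(a, 2), -2)) = Add(-5, Mul(-2, Pow(a, 2))))
Function('g')(G, h) = Add(-5, G)
Function('X')(K) = Rational(19, 3) (Function('X')(K) = Add(6, Pow(Add(-5, 8), -1)) = Add(6, Pow(3, -1)) = Add(6, Rational(1, 3)) = Rational(19, 3))
Add(-36322, Mul(Function('X')(197), Pow(Mul(Add(12498, 20590), Add(3349, -22795)), -1))) = Add(-36322, Mul(Rational(19, 3), Pow(Mul(Add(12498, 20590), Add(3349, -22795)), -1))) = Add(-36322, Mul(Rational(19, 3), Pow(Mul(33088, -19446), -1))) = Add(-36322, Mul(Rational(19, 3), Pow(-643429248, -1))) = Add(-36322, Mul(Rational(19, 3), Rational(-1, 643429248))) = Add(-36322, Rational(-19, 1930287744)) = Rational(-70111911437587, 1930287744)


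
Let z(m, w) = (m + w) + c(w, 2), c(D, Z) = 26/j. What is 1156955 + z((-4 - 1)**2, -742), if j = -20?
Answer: 11562367/10 ≈ 1.1562e+6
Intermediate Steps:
c(D, Z) = -13/10 (c(D, Z) = 26/(-20) = 26*(-1/20) = -13/10)
z(m, w) = -13/10 + m + w (z(m, w) = (m + w) - 13/10 = -13/10 + m + w)
1156955 + z((-4 - 1)**2, -742) = 1156955 + (-13/10 + (-4 - 1)**2 - 742) = 1156955 + (-13/10 + (-5)**2 - 742) = 1156955 + (-13/10 + 25 - 742) = 1156955 - 7183/10 = 11562367/10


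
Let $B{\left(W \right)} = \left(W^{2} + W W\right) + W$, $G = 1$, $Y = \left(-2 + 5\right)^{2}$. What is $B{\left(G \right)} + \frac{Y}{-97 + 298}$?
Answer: $\frac{204}{67} \approx 3.0448$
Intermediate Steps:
$Y = 9$ ($Y = 3^{2} = 9$)
$B{\left(W \right)} = W + 2 W^{2}$ ($B{\left(W \right)} = \left(W^{2} + W^{2}\right) + W = 2 W^{2} + W = W + 2 W^{2}$)
$B{\left(G \right)} + \frac{Y}{-97 + 298} = 1 \left(1 + 2 \cdot 1\right) + \frac{1}{-97 + 298} \cdot 9 = 1 \left(1 + 2\right) + \frac{1}{201} \cdot 9 = 1 \cdot 3 + \frac{1}{201} \cdot 9 = 3 + \frac{3}{67} = \frac{204}{67}$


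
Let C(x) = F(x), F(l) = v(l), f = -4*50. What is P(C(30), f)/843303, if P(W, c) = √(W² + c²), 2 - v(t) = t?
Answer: 4*√2549/843303 ≈ 0.00023948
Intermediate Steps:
f = -200
v(t) = 2 - t
F(l) = 2 - l
C(x) = 2 - x
P(C(30), f)/843303 = √((2 - 1*30)² + (-200)²)/843303 = √((2 - 30)² + 40000)*(1/843303) = √((-28)² + 40000)*(1/843303) = √(784 + 40000)*(1/843303) = √40784*(1/843303) = (4*√2549)*(1/843303) = 4*√2549/843303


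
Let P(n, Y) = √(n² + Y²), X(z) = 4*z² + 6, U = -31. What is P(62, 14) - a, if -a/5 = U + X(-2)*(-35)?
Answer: -4005 + 2*√1010 ≈ -3941.4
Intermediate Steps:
X(z) = 6 + 4*z²
P(n, Y) = √(Y² + n²)
a = 4005 (a = -5*(-31 + (6 + 4*(-2)²)*(-35)) = -5*(-31 + (6 + 4*4)*(-35)) = -5*(-31 + (6 + 16)*(-35)) = -5*(-31 + 22*(-35)) = -5*(-31 - 770) = -5*(-801) = 4005)
P(62, 14) - a = √(14² + 62²) - 1*4005 = √(196 + 3844) - 4005 = √4040 - 4005 = 2*√1010 - 4005 = -4005 + 2*√1010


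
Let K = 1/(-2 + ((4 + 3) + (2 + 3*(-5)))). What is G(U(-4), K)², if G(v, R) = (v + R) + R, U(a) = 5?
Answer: 361/16 ≈ 22.563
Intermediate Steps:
K = -⅛ (K = 1/(-2 + (7 + (2 - 15))) = 1/(-2 + (7 - 13)) = 1/(-2 - 6) = 1/(-8) = -⅛ ≈ -0.12500)
G(v, R) = v + 2*R (G(v, R) = (R + v) + R = v + 2*R)
G(U(-4), K)² = (5 + 2*(-⅛))² = (5 - ¼)² = (19/4)² = 361/16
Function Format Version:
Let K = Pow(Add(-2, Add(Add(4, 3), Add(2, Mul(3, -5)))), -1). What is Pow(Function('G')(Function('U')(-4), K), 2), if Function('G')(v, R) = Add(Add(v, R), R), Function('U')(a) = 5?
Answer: Rational(361, 16) ≈ 22.563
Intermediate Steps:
K = Rational(-1, 8) (K = Pow(Add(-2, Add(7, Add(2, -15))), -1) = Pow(Add(-2, Add(7, -13)), -1) = Pow(Add(-2, -6), -1) = Pow(-8, -1) = Rational(-1, 8) ≈ -0.12500)
Function('G')(v, R) = Add(v, Mul(2, R)) (Function('G')(v, R) = Add(Add(R, v), R) = Add(v, Mul(2, R)))
Pow(Function('G')(Function('U')(-4), K), 2) = Pow(Add(5, Mul(2, Rational(-1, 8))), 2) = Pow(Add(5, Rational(-1, 4)), 2) = Pow(Rational(19, 4), 2) = Rational(361, 16)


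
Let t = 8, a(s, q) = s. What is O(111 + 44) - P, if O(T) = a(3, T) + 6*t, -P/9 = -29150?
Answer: -262299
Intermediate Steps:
P = 262350 (P = -9*(-29150) = 262350)
O(T) = 51 (O(T) = 3 + 6*8 = 3 + 48 = 51)
O(111 + 44) - P = 51 - 1*262350 = 51 - 262350 = -262299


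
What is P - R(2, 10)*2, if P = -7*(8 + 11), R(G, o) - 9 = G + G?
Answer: -159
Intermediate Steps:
R(G, o) = 9 + 2*G (R(G, o) = 9 + (G + G) = 9 + 2*G)
P = -133 (P = -7*19 = -133)
P - R(2, 10)*2 = -133 - (9 + 2*2)*2 = -133 - (9 + 4)*2 = -133 - 13*2 = -133 - 1*26 = -133 - 26 = -159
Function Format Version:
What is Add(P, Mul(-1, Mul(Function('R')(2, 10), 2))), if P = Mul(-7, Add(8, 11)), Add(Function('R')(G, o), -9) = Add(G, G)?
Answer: -159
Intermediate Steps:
Function('R')(G, o) = Add(9, Mul(2, G)) (Function('R')(G, o) = Add(9, Add(G, G)) = Add(9, Mul(2, G)))
P = -133 (P = Mul(-7, 19) = -133)
Add(P, Mul(-1, Mul(Function('R')(2, 10), 2))) = Add(-133, Mul(-1, Mul(Add(9, Mul(2, 2)), 2))) = Add(-133, Mul(-1, Mul(Add(9, 4), 2))) = Add(-133, Mul(-1, Mul(13, 2))) = Add(-133, Mul(-1, 26)) = Add(-133, -26) = -159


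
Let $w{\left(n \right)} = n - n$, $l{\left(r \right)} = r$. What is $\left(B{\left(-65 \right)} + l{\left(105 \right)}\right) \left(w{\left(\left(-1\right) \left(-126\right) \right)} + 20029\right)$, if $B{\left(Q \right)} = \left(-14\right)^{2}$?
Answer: $6028729$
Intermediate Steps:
$B{\left(Q \right)} = 196$
$w{\left(n \right)} = 0$
$\left(B{\left(-65 \right)} + l{\left(105 \right)}\right) \left(w{\left(\left(-1\right) \left(-126\right) \right)} + 20029\right) = \left(196 + 105\right) \left(0 + 20029\right) = 301 \cdot 20029 = 6028729$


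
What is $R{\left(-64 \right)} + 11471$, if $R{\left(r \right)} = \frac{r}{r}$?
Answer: $11472$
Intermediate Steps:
$R{\left(r \right)} = 1$
$R{\left(-64 \right)} + 11471 = 1 + 11471 = 11472$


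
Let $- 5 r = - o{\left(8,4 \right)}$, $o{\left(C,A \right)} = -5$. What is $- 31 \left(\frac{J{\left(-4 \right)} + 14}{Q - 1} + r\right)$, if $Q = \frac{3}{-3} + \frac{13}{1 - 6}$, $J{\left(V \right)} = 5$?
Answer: $\frac{3658}{23} \approx 159.04$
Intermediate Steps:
$r = -1$ ($r = - \frac{\left(-1\right) \left(-5\right)}{5} = \left(- \frac{1}{5}\right) 5 = -1$)
$Q = - \frac{18}{5}$ ($Q = 3 \left(- \frac{1}{3}\right) + \frac{13}{1 - 6} = -1 + \frac{13}{-5} = -1 + 13 \left(- \frac{1}{5}\right) = -1 - \frac{13}{5} = - \frac{18}{5} \approx -3.6$)
$- 31 \left(\frac{J{\left(-4 \right)} + 14}{Q - 1} + r\right) = - 31 \left(\frac{5 + 14}{- \frac{18}{5} - 1} - 1\right) = - 31 \left(\frac{19}{- \frac{23}{5}} - 1\right) = - 31 \left(19 \left(- \frac{5}{23}\right) - 1\right) = - 31 \left(- \frac{95}{23} - 1\right) = \left(-31\right) \left(- \frac{118}{23}\right) = \frac{3658}{23}$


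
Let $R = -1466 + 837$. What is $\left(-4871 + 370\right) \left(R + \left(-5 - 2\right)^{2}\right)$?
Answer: $2610580$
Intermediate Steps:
$R = -629$
$\left(-4871 + 370\right) \left(R + \left(-5 - 2\right)^{2}\right) = \left(-4871 + 370\right) \left(-629 + \left(-5 - 2\right)^{2}\right) = - 4501 \left(-629 + \left(-7\right)^{2}\right) = - 4501 \left(-629 + 49\right) = \left(-4501\right) \left(-580\right) = 2610580$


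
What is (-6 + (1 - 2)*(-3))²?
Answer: 9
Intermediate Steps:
(-6 + (1 - 2)*(-3))² = (-6 - 1*(-3))² = (-6 + 3)² = (-3)² = 9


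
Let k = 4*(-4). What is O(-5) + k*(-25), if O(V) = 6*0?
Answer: 400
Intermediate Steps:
k = -16
O(V) = 0
O(-5) + k*(-25) = 0 - 16*(-25) = 0 + 400 = 400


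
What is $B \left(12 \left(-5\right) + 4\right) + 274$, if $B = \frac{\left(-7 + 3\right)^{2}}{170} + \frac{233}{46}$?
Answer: $- \frac{29174}{1955} \approx -14.923$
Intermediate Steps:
$B = \frac{20173}{3910}$ ($B = \left(-4\right)^{2} \cdot \frac{1}{170} + 233 \cdot \frac{1}{46} = 16 \cdot \frac{1}{170} + \frac{233}{46} = \frac{8}{85} + \frac{233}{46} = \frac{20173}{3910} \approx 5.1593$)
$B \left(12 \left(-5\right) + 4\right) + 274 = \frac{20173 \left(12 \left(-5\right) + 4\right)}{3910} + 274 = \frac{20173 \left(-60 + 4\right)}{3910} + 274 = \frac{20173}{3910} \left(-56\right) + 274 = - \frac{564844}{1955} + 274 = - \frac{29174}{1955}$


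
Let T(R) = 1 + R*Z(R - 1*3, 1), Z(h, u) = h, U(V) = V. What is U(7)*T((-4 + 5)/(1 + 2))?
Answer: 7/9 ≈ 0.77778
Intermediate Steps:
T(R) = 1 + R*(-3 + R) (T(R) = 1 + R*(R - 1*3) = 1 + R*(R - 3) = 1 + R*(-3 + R))
U(7)*T((-4 + 5)/(1 + 2)) = 7*(1 + ((-4 + 5)/(1 + 2))*(-3 + (-4 + 5)/(1 + 2))) = 7*(1 + (1/3)*(-3 + 1/3)) = 7*(1 + (1*(1/3))*(-3 + 1*(1/3))) = 7*(1 + (-3 + 1/3)/3) = 7*(1 + (1/3)*(-8/3)) = 7*(1 - 8/9) = 7*(1/9) = 7/9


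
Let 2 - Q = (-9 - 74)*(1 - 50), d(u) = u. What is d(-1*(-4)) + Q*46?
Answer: -186986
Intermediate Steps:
Q = -4065 (Q = 2 - (-9 - 74)*(1 - 50) = 2 - (-83)*(-49) = 2 - 1*4067 = 2 - 4067 = -4065)
d(-1*(-4)) + Q*46 = -1*(-4) - 4065*46 = 4 - 186990 = -186986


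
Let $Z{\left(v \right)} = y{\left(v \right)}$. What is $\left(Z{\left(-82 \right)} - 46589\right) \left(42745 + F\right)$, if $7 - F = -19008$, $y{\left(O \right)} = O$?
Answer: $-2882400960$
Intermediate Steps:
$Z{\left(v \right)} = v$
$F = 19015$ ($F = 7 - -19008 = 7 + 19008 = 19015$)
$\left(Z{\left(-82 \right)} - 46589\right) \left(42745 + F\right) = \left(-82 - 46589\right) \left(42745 + 19015\right) = \left(-46671\right) 61760 = -2882400960$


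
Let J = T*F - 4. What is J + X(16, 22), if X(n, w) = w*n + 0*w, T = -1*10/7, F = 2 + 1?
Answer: 2406/7 ≈ 343.71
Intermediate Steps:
F = 3
T = -10/7 (T = -10*⅐ = -10/7 ≈ -1.4286)
X(n, w) = n*w (X(n, w) = n*w + 0 = n*w)
J = -58/7 (J = -10/7*3 - 4 = -30/7 - 4 = -58/7 ≈ -8.2857)
J + X(16, 22) = -58/7 + 16*22 = -58/7 + 352 = 2406/7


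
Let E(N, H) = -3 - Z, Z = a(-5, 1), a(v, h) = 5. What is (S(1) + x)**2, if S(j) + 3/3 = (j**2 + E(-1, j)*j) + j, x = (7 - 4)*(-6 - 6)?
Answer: 1849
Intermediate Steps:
Z = 5
x = -36 (x = 3*(-12) = -36)
E(N, H) = -8 (E(N, H) = -3 - 1*5 = -3 - 5 = -8)
S(j) = -1 + j**2 - 7*j (S(j) = -1 + ((j**2 - 8*j) + j) = -1 + (j**2 - 7*j) = -1 + j**2 - 7*j)
(S(1) + x)**2 = ((-1 + 1**2 - 7*1) - 36)**2 = ((-1 + 1 - 7) - 36)**2 = (-7 - 36)**2 = (-43)**2 = 1849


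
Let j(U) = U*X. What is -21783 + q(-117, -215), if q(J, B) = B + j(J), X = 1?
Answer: -22115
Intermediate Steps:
j(U) = U (j(U) = U*1 = U)
q(J, B) = B + J
-21783 + q(-117, -215) = -21783 + (-215 - 117) = -21783 - 332 = -22115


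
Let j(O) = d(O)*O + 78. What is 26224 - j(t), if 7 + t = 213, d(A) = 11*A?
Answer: -440650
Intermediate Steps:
t = 206 (t = -7 + 213 = 206)
j(O) = 78 + 11*O² (j(O) = (11*O)*O + 78 = 11*O² + 78 = 78 + 11*O²)
26224 - j(t) = 26224 - (78 + 11*206²) = 26224 - (78 + 11*42436) = 26224 - (78 + 466796) = 26224 - 1*466874 = 26224 - 466874 = -440650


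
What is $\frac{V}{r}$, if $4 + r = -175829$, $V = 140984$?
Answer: $- \frac{140984}{175833} \approx -0.80181$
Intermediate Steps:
$r = -175833$ ($r = -4 - 175829 = -175833$)
$\frac{V}{r} = \frac{140984}{-175833} = 140984 \left(- \frac{1}{175833}\right) = - \frac{140984}{175833}$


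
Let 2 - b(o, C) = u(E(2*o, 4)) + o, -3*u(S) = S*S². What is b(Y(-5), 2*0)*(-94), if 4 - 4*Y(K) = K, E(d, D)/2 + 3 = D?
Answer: -1363/6 ≈ -227.17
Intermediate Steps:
E(d, D) = -6 + 2*D
Y(K) = 1 - K/4
u(S) = -S³/3 (u(S) = -S*S²/3 = -S³/3)
b(o, C) = 14/3 - o (b(o, C) = 2 - (-(-6 + 2*4)³/3 + o) = 2 - (-(-6 + 8)³/3 + o) = 2 - (-⅓*2³ + o) = 2 - (-⅓*8 + o) = 2 - (-8/3 + o) = 2 + (8/3 - o) = 14/3 - o)
b(Y(-5), 2*0)*(-94) = (14/3 - (1 - ¼*(-5)))*(-94) = (14/3 - (1 + 5/4))*(-94) = (14/3 - 1*9/4)*(-94) = (14/3 - 9/4)*(-94) = (29/12)*(-94) = -1363/6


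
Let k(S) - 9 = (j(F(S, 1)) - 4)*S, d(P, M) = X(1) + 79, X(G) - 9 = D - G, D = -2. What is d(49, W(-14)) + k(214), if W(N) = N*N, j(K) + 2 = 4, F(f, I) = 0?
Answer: -334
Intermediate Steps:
X(G) = 7 - G (X(G) = 9 + (-2 - G) = 7 - G)
j(K) = 2 (j(K) = -2 + 4 = 2)
W(N) = N**2
d(P, M) = 85 (d(P, M) = (7 - 1*1) + 79 = (7 - 1) + 79 = 6 + 79 = 85)
k(S) = 9 - 2*S (k(S) = 9 + (2 - 4)*S = 9 - 2*S)
d(49, W(-14)) + k(214) = 85 + (9 - 2*214) = 85 + (9 - 428) = 85 - 419 = -334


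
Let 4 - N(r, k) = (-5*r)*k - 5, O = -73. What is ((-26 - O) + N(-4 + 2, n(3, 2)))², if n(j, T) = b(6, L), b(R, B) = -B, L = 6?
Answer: 13456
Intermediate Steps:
n(j, T) = -6 (n(j, T) = -1*6 = -6)
N(r, k) = 9 + 5*k*r (N(r, k) = 4 - ((-5*r)*k - 5) = 4 - (-5*k*r - 5) = 4 - (-5 - 5*k*r) = 4 + (5 + 5*k*r) = 9 + 5*k*r)
((-26 - O) + N(-4 + 2, n(3, 2)))² = ((-26 - 1*(-73)) + (9 + 5*(-6)*(-4 + 2)))² = ((-26 + 73) + (9 + 5*(-6)*(-2)))² = (47 + (9 + 60))² = (47 + 69)² = 116² = 13456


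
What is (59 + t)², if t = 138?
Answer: 38809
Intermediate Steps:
(59 + t)² = (59 + 138)² = 197² = 38809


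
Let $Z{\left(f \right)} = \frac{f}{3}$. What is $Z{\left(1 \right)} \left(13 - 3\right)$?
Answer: $\frac{10}{3} \approx 3.3333$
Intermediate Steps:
$Z{\left(f \right)} = \frac{f}{3}$ ($Z{\left(f \right)} = f \frac{1}{3} = \frac{f}{3}$)
$Z{\left(1 \right)} \left(13 - 3\right) = \frac{1}{3} \cdot 1 \left(13 - 3\right) = \frac{1}{3} \cdot 10 = \frac{10}{3}$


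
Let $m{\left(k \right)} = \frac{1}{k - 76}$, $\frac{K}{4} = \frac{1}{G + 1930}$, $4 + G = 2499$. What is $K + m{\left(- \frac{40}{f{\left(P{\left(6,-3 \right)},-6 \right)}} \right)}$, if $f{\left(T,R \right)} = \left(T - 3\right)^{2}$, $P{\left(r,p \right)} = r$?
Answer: $- \frac{36929}{3203700} \approx -0.011527$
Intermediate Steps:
$G = 2495$ ($G = -4 + 2499 = 2495$)
$f{\left(T,R \right)} = \left(-3 + T\right)^{2}$
$K = \frac{4}{4425}$ ($K = \frac{4}{2495 + 1930} = \frac{4}{4425} \approx 0.00090395$)
$m{\left(k \right)} = \frac{1}{-76 + k}$ ($m{\left(k \right)} = \frac{1}{k - 76} = \frac{1}{-76 + k}$)
$K + m{\left(- \frac{40}{f{\left(P{\left(6,-3 \right)},-6 \right)}} \right)} = \frac{4}{4425} + \frac{1}{-76 - \frac{40}{\left(-3 + 6\right)^{2}}} = \frac{4}{4425} + \frac{1}{-76 - \frac{40}{3^{2}}} = \frac{4}{4425} + \frac{1}{-76 - \frac{40}{9}} = \frac{4}{4425} + \frac{1}{- \frac{724}{9}} = \frac{4}{4425} - \frac{9}{724} = - \frac{36929}{3203700}$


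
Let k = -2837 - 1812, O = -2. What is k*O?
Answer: 9298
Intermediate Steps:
k = -4649
k*O = -4649*(-2) = 9298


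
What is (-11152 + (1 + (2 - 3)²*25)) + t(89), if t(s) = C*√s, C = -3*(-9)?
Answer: -11126 + 27*√89 ≈ -10871.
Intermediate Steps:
C = 27
t(s) = 27*√s
(-11152 + (1 + (2 - 3)²*25)) + t(89) = (-11152 + (1 + (2 - 3)²*25)) + 27*√89 = (-11152 + (1 + (-1)²*25)) + 27*√89 = (-11152 + (1 + 1*25)) + 27*√89 = (-11152 + (1 + 25)) + 27*√89 = (-11152 + 26) + 27*√89 = -11126 + 27*√89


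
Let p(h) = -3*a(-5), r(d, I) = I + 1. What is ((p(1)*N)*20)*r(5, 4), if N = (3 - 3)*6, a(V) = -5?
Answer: 0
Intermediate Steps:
r(d, I) = 1 + I
N = 0 (N = 0*6 = 0)
p(h) = 15 (p(h) = -3*(-5) = 15)
((p(1)*N)*20)*r(5, 4) = ((15*0)*20)*(1 + 4) = (0*20)*5 = 0*5 = 0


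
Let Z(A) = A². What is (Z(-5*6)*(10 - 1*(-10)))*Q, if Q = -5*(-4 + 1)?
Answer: 270000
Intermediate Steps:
Q = 15 (Q = -5*(-3) = 15)
(Z(-5*6)*(10 - 1*(-10)))*Q = ((-5*6)²*(10 - 1*(-10)))*15 = ((-30)²*(10 + 10))*15 = (900*20)*15 = 18000*15 = 270000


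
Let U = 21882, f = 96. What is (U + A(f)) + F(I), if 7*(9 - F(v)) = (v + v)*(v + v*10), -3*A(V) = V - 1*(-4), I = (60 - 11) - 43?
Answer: 456635/21 ≈ 21745.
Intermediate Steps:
I = 6 (I = 49 - 43 = 6)
A(V) = -4/3 - V/3 (A(V) = -(V - 1*(-4))/3 = -(V + 4)/3 = -(4 + V)/3 = -4/3 - V/3)
F(v) = 9 - 22*v²/7 (F(v) = 9 - (v + v)*(v + v*10)/7 = 9 - 2*v*(v + 10*v)/7 = 9 - 2*v*11*v/7 = 9 - 22*v²/7)
(U + A(f)) + F(I) = (21882 + (-4/3 - ⅓*96)) + (9 - 22/7*6²) = (21882 + (-4/3 - 32)) + (9 - 22/7*36) = (21882 - 100/3) + (9 - 792/7) = 65546/3 - 729/7 = 456635/21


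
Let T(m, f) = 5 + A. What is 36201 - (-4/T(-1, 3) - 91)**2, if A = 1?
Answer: 250184/9 ≈ 27798.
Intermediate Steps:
T(m, f) = 6 (T(m, f) = 5 + 1 = 6)
36201 - (-4/T(-1, 3) - 91)**2 = 36201 - (-4/6 - 91)**2 = 36201 - (-4*1/6 - 91)**2 = 36201 - (-2/3 - 91)**2 = 36201 - (-275/3)**2 = 36201 - 1*75625/9 = 36201 - 75625/9 = 250184/9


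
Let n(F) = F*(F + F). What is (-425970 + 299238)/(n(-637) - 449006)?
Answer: -10561/30211 ≈ -0.34957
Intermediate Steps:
n(F) = 2*F**2 (n(F) = F*(2*F) = 2*F**2)
(-425970 + 299238)/(n(-637) - 449006) = (-425970 + 299238)/(2*(-637)**2 - 449006) = -126732/(2*405769 - 449006) = -126732/(811538 - 449006) = -126732/362532 = -126732*1/362532 = -10561/30211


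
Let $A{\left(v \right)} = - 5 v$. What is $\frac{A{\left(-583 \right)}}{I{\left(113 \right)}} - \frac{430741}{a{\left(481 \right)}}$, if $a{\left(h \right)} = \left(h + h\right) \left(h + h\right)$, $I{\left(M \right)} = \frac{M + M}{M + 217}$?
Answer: $\frac{445066754167}{104575172} \approx 4256.0$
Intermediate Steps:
$I{\left(M \right)} = \frac{2 M}{217 + M}$
$a{\left(h \right)} = 4 h^{2}$ ($a{\left(h \right)} = 2 h 2 h = 4 h^{2}$)
$\frac{A{\left(-583 \right)}}{I{\left(113 \right)}} - \frac{430741}{a{\left(481 \right)}} = \frac{\left(-5\right) \left(-583\right)}{2 \cdot 113 \frac{1}{217 + 113}} - \frac{430741}{4 \cdot 481^{2}} = \frac{2915}{2 \cdot 113 \cdot \frac{1}{330}} - \frac{430741}{4 \cdot 231361} = \frac{2915}{2 \cdot 113 \cdot \frac{1}{330}} - \frac{430741}{925444} = \frac{2915}{\frac{113}{165}} - \frac{430741}{925444} = 2915 \cdot \frac{165}{113} - \frac{430741}{925444} = \frac{480975}{113} - \frac{430741}{925444} = \frac{445066754167}{104575172}$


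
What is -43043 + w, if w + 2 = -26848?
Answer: -69893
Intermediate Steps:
w = -26850 (w = -2 - 26848 = -26850)
-43043 + w = -43043 - 26850 = -69893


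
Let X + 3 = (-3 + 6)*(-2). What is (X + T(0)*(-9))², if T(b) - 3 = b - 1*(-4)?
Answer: 5184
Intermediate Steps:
T(b) = 7 + b (T(b) = 3 + (b - 1*(-4)) = 3 + (b + 4) = 3 + (4 + b) = 7 + b)
X = -9 (X = -3 + (-3 + 6)*(-2) = -3 + 3*(-2) = -3 - 6 = -9)
(X + T(0)*(-9))² = (-9 + (7 + 0)*(-9))² = (-9 + 7*(-9))² = (-9 - 63)² = (-72)² = 5184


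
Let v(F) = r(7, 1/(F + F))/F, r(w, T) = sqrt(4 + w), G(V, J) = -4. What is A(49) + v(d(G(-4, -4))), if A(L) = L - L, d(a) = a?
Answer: -sqrt(11)/4 ≈ -0.82916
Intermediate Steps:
A(L) = 0
v(F) = sqrt(11)/F (v(F) = sqrt(4 + 7)/F = sqrt(11)/F)
A(49) + v(d(G(-4, -4))) = 0 + sqrt(11)/(-4) = 0 + sqrt(11)*(-1/4) = 0 - sqrt(11)/4 = -sqrt(11)/4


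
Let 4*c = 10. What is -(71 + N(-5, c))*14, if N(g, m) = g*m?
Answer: -819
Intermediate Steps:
c = 5/2 (c = (¼)*10 = 5/2 ≈ 2.5000)
-(71 + N(-5, c))*14 = -(71 - 5*5/2)*14 = -(71 - 25/2)*14 = -117*14/2 = -1*819 = -819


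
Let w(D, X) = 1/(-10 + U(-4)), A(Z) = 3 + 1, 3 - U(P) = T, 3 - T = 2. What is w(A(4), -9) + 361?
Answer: 2887/8 ≈ 360.88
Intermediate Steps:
T = 1 (T = 3 - 1*2 = 3 - 2 = 1)
U(P) = 2 (U(P) = 3 - 1*1 = 3 - 1 = 2)
A(Z) = 4
w(D, X) = -⅛ (w(D, X) = 1/(-10 + 2) = 1/(-8) = -⅛)
w(A(4), -9) + 361 = -⅛ + 361 = 2887/8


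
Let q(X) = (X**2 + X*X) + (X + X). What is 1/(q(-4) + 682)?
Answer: 1/706 ≈ 0.0014164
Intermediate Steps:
q(X) = 2*X + 2*X**2 (q(X) = (X**2 + X**2) + 2*X = 2*X**2 + 2*X = 2*X + 2*X**2)
1/(q(-4) + 682) = 1/(2*(-4)*(1 - 4) + 682) = 1/(2*(-4)*(-3) + 682) = 1/(24 + 682) = 1/706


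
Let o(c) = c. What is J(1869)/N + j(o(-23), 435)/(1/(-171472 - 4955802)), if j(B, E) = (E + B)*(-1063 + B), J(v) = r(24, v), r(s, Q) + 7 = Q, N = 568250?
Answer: 651812998052058931/284125 ≈ 2.2941e+12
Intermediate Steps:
r(s, Q) = -7 + Q
J(v) = -7 + v
j(B, E) = (-1063 + B)*(B + E) (j(B, E) = (B + E)*(-1063 + B) = (-1063 + B)*(B + E))
J(1869)/N + j(o(-23), 435)/(1/(-171472 - 4955802)) = (-7 + 1869)/568250 + ((-23)**2 - 1063*(-23) - 1063*435 - 23*435)/(1/(-171472 - 4955802)) = 1862*(1/568250) + (529 + 24449 - 462405 - 10005)/(1/(-5127274)) = 931/284125 - 447432/(-1/5127274) = 931/284125 - 447432*(-5127274) = 931/284125 + 2294106460368 = 651812998052058931/284125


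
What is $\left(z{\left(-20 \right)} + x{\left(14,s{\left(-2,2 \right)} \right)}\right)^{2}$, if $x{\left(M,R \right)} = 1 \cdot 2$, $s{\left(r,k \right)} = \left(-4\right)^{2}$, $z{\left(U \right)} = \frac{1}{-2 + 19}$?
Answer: $\frac{1225}{289} \approx 4.2388$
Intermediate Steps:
$z{\left(U \right)} = \frac{1}{17}$
$s{\left(r,k \right)} = 16$
$x{\left(M,R \right)} = 2$
$\left(z{\left(-20 \right)} + x{\left(14,s{\left(-2,2 \right)} \right)}\right)^{2} = \left(\frac{1}{17} + 2\right)^{2} = \left(\frac{35}{17}\right)^{2} = \frac{1225}{289}$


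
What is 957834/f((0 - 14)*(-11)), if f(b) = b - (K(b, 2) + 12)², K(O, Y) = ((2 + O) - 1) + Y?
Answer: -319278/9469 ≈ -33.718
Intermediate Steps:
K(O, Y) = 1 + O + Y (K(O, Y) = (1 + O) + Y = 1 + O + Y)
f(b) = b - (15 + b)² (f(b) = b - ((1 + b + 2) + 12)² = b - ((3 + b) + 12)² = b - (15 + b)²)
957834/f((0 - 14)*(-11)) = 957834/((0 - 14)*(-11) - (15 + (0 - 14)*(-11))²) = 957834/(-14*(-11) - (15 - 14*(-11))²) = 957834/(154 - (15 + 154)²) = 957834/(154 - 1*169²) = 957834/(154 - 1*28561) = 957834/(154 - 28561) = 957834/(-28407) = 957834*(-1/28407) = -319278/9469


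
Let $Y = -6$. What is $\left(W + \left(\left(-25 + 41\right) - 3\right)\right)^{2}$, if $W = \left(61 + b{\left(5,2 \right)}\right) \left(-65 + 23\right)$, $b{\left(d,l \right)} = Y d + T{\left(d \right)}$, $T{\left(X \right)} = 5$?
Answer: $2247001$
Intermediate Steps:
$b{\left(d,l \right)} = 5 - 6 d$ ($b{\left(d,l \right)} = - 6 d + 5 = 5 - 6 d$)
$W = -1512$ ($W = \left(61 + \left(5 - 30\right)\right) \left(-65 + 23\right) = \left(61 + \left(5 - 30\right)\right) \left(-42\right) = \left(61 - 25\right) \left(-42\right) = 36 \left(-42\right) = -1512$)
$\left(W + \left(\left(-25 + 41\right) - 3\right)\right)^{2} = \left(-1512 + \left(\left(-25 + 41\right) - 3\right)\right)^{2} = \left(-1512 + \left(16 - 3\right)\right)^{2} = \left(-1512 + 13\right)^{2} = \left(-1499\right)^{2} = 2247001$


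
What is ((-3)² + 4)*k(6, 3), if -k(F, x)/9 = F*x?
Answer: -2106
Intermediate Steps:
k(F, x) = -9*F*x
((-3)² + 4)*k(6, 3) = ((-3)² + 4)*(-9*6*3) = (9 + 4)*(-162) = 13*(-162) = -2106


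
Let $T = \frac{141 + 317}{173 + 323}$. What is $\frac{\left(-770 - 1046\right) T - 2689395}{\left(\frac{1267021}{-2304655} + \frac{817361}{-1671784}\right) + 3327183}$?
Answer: $- \frac{321420133387982790560}{397396770168208353471} \approx -0.80881$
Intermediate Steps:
$T = \frac{229}{248}$ ($T = \frac{458}{496} = 458 \cdot \frac{1}{496} = \frac{229}{248} \approx 0.92339$)
$\frac{\left(-770 - 1046\right) T - 2689395}{\left(\frac{1267021}{-2304655} + \frac{817361}{-1671784}\right) + 3327183} = \frac{\left(-770 - 1046\right) \frac{229}{248} - 2689395}{\left(\frac{1267021}{-2304655} + \frac{817361}{-1671784}\right) + 3327183} = \frac{\left(-1816\right) \frac{229}{248} - 2689395}{\left(1267021 \left(- \frac{1}{2304655}\right) + 817361 \left(- \frac{1}{1671784}\right)\right) + 3327183} = \frac{- \frac{51983}{31} - 2689395}{\left(- \frac{1267021}{2304655} - \frac{817361}{1671784}\right) + 3327183} = - \frac{83423228}{31 \left(- \frac{4001920550919}{3852885354520} + 3327183\right)} = - \frac{83423228}{31 \cdot \frac{12819250650587366241}{3852885354520}} = \left(- \frac{83423228}{31}\right) \frac{3852885354520}{12819250650587366241} = - \frac{321420133387982790560}{397396770168208353471}$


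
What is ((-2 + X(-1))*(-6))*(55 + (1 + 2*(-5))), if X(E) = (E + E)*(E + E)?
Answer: -552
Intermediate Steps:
X(E) = 4*E² (X(E) = (2*E)*(2*E) = 4*E²)
((-2 + X(-1))*(-6))*(55 + (1 + 2*(-5))) = ((-2 + 4*(-1)²)*(-6))*(55 + (1 + 2*(-5))) = ((-2 + 4*1)*(-6))*(55 + (1 - 10)) = ((-2 + 4)*(-6))*(55 - 9) = (2*(-6))*46 = -12*46 = -552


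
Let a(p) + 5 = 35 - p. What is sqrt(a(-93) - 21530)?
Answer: I*sqrt(21407) ≈ 146.31*I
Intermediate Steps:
a(p) = 30 - p (a(p) = -5 + (35 - p) = 30 - p)
sqrt(a(-93) - 21530) = sqrt((30 - 1*(-93)) - 21530) = sqrt((30 + 93) - 21530) = sqrt(123 - 21530) = sqrt(-21407) = I*sqrt(21407)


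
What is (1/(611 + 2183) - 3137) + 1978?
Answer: -3238245/2794 ≈ -1159.0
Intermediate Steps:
(1/(611 + 2183) - 3137) + 1978 = (1/2794 - 3137) + 1978 = -8764777/2794 + 1978 = -3238245/2794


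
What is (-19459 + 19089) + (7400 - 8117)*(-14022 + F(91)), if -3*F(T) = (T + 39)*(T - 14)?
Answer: 12445794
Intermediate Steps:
F(T) = -(-14 + T)*(39 + T)/3 (F(T) = -(T + 39)*(T - 14)/3 = -(39 + T)*(-14 + T)/3 = -(-14 + T)*(39 + T)/3)
(-19459 + 19089) + (7400 - 8117)*(-14022 + F(91)) = (-19459 + 19089) + (7400 - 8117)*(-14022 + (182 - 25/3*91 - ⅓*91²)) = -370 - 717*(-14022 + (182 - 2275/3 - ⅓*8281)) = -370 - 717*(-14022 + (182 - 2275/3 - 8281/3)) = -370 - 717*(-14022 - 10010/3) = -370 - 717*(-52076/3) = -370 + 12446164 = 12445794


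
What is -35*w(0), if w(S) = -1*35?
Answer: 1225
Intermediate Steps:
w(S) = -35
-35*w(0) = -35*(-35) = 1225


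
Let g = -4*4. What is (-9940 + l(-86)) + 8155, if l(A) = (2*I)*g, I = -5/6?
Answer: -5275/3 ≈ -1758.3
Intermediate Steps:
g = -16
I = -⅚ (I = -5*⅙ = -⅚ ≈ -0.83333)
l(A) = 80/3 (l(A) = (2*(-⅚))*(-16) = -5/3*(-16) = 80/3)
(-9940 + l(-86)) + 8155 = (-9940 + 80/3) + 8155 = -29740/3 + 8155 = -5275/3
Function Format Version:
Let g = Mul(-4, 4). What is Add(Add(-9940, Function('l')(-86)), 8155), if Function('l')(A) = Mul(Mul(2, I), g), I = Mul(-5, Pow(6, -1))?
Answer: Rational(-5275, 3) ≈ -1758.3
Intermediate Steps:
g = -16
I = Rational(-5, 6) (I = Mul(-5, Rational(1, 6)) = Rational(-5, 6) ≈ -0.83333)
Function('l')(A) = Rational(80, 3) (Function('l')(A) = Mul(Mul(2, Rational(-5, 6)), -16) = Mul(Rational(-5, 3), -16) = Rational(80, 3))
Add(Add(-9940, Function('l')(-86)), 8155) = Add(Add(-9940, Rational(80, 3)), 8155) = Add(Rational(-29740, 3), 8155) = Rational(-5275, 3)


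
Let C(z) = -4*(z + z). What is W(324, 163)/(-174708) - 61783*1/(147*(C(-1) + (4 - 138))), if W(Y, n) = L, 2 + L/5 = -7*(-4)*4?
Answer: 149774962/44943633 ≈ 3.3325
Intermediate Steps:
C(z) = -8*z
L = 550 (L = -10 + 5*(-7*(-4)*4) = -10 + 5*(28*4) = -10 + 5*112 = -10 + 560 = 550)
W(Y, n) = 550
W(324, 163)/(-174708) - 61783*1/(147*(C(-1) + (4 - 138))) = 550/(-174708) - 61783*1/(147*(-8*(-1) + (4 - 138))) = 550*(-1/174708) - 61783*1/(147*(8 - 134)) = -275/87354 - 61783/(147*(-126)) = -275/87354 - 61783/(-18522) = -275/87354 - 61783*(-1/18522) = -275/87354 + 61783/18522 = 149774962/44943633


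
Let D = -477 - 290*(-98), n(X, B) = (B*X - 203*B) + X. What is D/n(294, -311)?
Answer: -27943/28007 ≈ -0.99771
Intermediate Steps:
n(X, B) = X - 203*B + B*X (n(X, B) = (-203*B + B*X) + X = X - 203*B + B*X)
D = 27943 (D = -477 - 1*(-28420) = -477 + 28420 = 27943)
D/n(294, -311) = 27943/(294 - 203*(-311) - 311*294) = 27943/(294 + 63133 - 91434) = 27943/(-28007) = 27943*(-1/28007) = -27943/28007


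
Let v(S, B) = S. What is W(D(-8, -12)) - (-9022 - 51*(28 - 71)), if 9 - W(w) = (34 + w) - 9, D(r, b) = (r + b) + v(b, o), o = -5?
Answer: 6845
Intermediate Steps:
D(r, b) = r + 2*b (D(r, b) = (r + b) + b = (b + r) + b = r + 2*b)
W(w) = -16 - w (W(w) = 9 - ((34 + w) - 9) = 9 - (25 + w) = 9 + (-25 - w) = -16 - w)
W(D(-8, -12)) - (-9022 - 51*(28 - 71)) = (-16 - (-8 + 2*(-12))) - (-9022 - 51*(28 - 71)) = (-16 - (-8 - 24)) - (-9022 - 51*(-43)) = (-16 - 1*(-32)) - (-9022 + 2193) = (-16 + 32) - 1*(-6829) = 16 + 6829 = 6845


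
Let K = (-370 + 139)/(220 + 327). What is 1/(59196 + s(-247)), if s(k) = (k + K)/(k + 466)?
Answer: 119793/7091131088 ≈ 1.6893e-5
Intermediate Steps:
K = -231/547 ≈ -0.42230
s(k) = (-231/547 + k)/(466 + k) (s(k) = (k - 231/547)/(k + 466) = (-231/547 + k)/(466 + k))
1/(59196 + s(-247)) = 1/(59196 + (-231/547 - 247)/(466 - 247)) = 1/(59196 - 135340/547/219) = 1/(59196 + (1/219)*(-135340/547)) = 1/(59196 - 135340/119793) = 1/(7091131088/119793) = 119793/7091131088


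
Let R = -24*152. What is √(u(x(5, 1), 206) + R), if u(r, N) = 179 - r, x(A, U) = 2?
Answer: I*√3471 ≈ 58.915*I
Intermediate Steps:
R = -3648
√(u(x(5, 1), 206) + R) = √((179 - 1*2) - 3648) = √((179 - 2) - 3648) = √(177 - 3648) = √(-3471) = I*√3471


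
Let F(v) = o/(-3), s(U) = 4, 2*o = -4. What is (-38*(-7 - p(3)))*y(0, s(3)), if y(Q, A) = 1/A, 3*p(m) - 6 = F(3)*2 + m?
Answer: 893/9 ≈ 99.222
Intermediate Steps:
o = -2 (o = (½)*(-4) = -2)
F(v) = ⅔ (F(v) = -2/(-3) = -2*(-⅓) = ⅔)
p(m) = 22/9 + m/3 (p(m) = 2 + ((⅔)*2 + m)/3 = 2 + (4/3 + m)/3 = 2 + (4/9 + m/3) = 22/9 + m/3)
(-38*(-7 - p(3)))*y(0, s(3)) = -38*(-7 - (22/9 + (⅓)*3))/4 = -38*(-7 - (22/9 + 1))*(¼) = -38*(-7 - 1*31/9)*(¼) = -38*(-7 - 31/9)*(¼) = -38*(-94/9)*(¼) = (3572/9)*(¼) = 893/9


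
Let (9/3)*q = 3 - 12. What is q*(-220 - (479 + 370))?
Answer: 3207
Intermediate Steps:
q = -3 (q = (3 - 12)/3 = (⅓)*(-9) = -3)
q*(-220 - (479 + 370)) = -3*(-220 - (479 + 370)) = -3*(-220 - 1*849) = -3*(-220 - 849) = -3*(-1069) = 3207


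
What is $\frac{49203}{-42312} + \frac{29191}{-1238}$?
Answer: $- \frac{216007151}{8730376} \approx -24.742$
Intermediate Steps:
$\frac{49203}{-42312} + \frac{29191}{-1238} = 49203 \left(- \frac{1}{42312}\right) + 29191 \left(- \frac{1}{1238}\right) = - \frac{16401}{14104} - \frac{29191}{1238} = - \frac{216007151}{8730376}$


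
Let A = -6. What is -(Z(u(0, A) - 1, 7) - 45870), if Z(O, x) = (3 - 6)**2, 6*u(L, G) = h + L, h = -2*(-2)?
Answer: 45861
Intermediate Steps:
h = 4
u(L, G) = 2/3 + L/6 (u(L, G) = (4 + L)/6 = 2/3 + L/6)
Z(O, x) = 9 (Z(O, x) = (-3)**2 = 9)
-(Z(u(0, A) - 1, 7) - 45870) = -(9 - 45870) = -1*(-45861) = 45861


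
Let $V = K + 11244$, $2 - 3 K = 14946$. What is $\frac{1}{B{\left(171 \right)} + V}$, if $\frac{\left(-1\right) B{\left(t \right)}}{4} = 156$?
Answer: $\frac{3}{16916} \approx 0.00017735$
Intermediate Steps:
$K = - \frac{14944}{3}$ ($K = \frac{2}{3} - 4982 = - \frac{14944}{3} \approx -4981.3$)
$B{\left(t \right)} = -624$ ($B{\left(t \right)} = \left(-4\right) 156 = -624$)
$V = \frac{18788}{3}$ ($V = - \frac{14944}{3} + 11244 = \frac{18788}{3} \approx 6262.7$)
$\frac{1}{B{\left(171 \right)} + V} = \frac{1}{-624 + \frac{18788}{3}} = \frac{1}{\frac{16916}{3}} = \frac{3}{16916}$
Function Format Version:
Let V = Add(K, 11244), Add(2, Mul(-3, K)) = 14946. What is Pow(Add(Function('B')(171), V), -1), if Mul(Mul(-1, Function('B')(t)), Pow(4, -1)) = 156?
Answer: Rational(3, 16916) ≈ 0.00017735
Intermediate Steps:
K = Rational(-14944, 3) (K = Add(Rational(2, 3), Mul(Rational(-1, 3), 14946)) = Add(Rational(2, 3), -4982) = Rational(-14944, 3) ≈ -4981.3)
Function('B')(t) = -624 (Function('B')(t) = Mul(-4, 156) = -624)
V = Rational(18788, 3) (V = Add(Rational(-14944, 3), 11244) = Rational(18788, 3) ≈ 6262.7)
Pow(Add(Function('B')(171), V), -1) = Pow(Add(-624, Rational(18788, 3)), -1) = Pow(Rational(16916, 3), -1) = Rational(3, 16916)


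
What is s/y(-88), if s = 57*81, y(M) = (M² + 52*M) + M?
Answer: 4617/3080 ≈ 1.4990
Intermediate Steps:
y(M) = M² + 53*M
s = 4617
s/y(-88) = 4617/((-88*(53 - 88))) = 4617/((-88*(-35))) = 4617/3080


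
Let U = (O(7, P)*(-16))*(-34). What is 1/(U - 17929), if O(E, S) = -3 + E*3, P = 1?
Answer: -1/8137 ≈ -0.00012290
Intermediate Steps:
O(E, S) = -3 + 3*E
U = 9792 (U = ((-3 + 3*7)*(-16))*(-34) = ((-3 + 21)*(-16))*(-34) = (18*(-16))*(-34) = -288*(-34) = 9792)
1/(U - 17929) = 1/(9792 - 17929) = 1/(-8137) = -1/8137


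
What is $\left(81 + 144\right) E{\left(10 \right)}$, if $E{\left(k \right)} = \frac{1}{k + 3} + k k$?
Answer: $\frac{292725}{13} \approx 22517.0$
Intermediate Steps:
$E{\left(k \right)} = k^{2} + \frac{1}{3 + k}$ ($E{\left(k \right)} = \frac{1}{3 + k} + k^{2} = k^{2} + \frac{1}{3 + k}$)
$\left(81 + 144\right) E{\left(10 \right)} = \left(81 + 144\right) \frac{1 + 10^{3} + 3 \cdot 10^{2}}{3 + 10} = 225 \frac{1 + 1000 + 3 \cdot 100}{13} = 225 \frac{1 + 1000 + 300}{13} = 225 \cdot \frac{1}{13} \cdot 1301 = 225 \cdot \frac{1301}{13} = \frac{292725}{13}$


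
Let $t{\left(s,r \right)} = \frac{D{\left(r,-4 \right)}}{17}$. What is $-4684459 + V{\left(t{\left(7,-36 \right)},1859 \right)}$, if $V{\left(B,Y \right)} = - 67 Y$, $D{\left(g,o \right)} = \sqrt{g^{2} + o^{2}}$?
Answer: $-4809012$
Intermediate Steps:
$t{\left(s,r \right)} = \frac{\sqrt{16 + r^{2}}}{17}$ ($t{\left(s,r \right)} = \frac{\sqrt{r^{2} + \left(-4\right)^{2}}}{17} = \sqrt{r^{2} + 16} \cdot \frac{1}{17} = \sqrt{16 + r^{2}} \cdot \frac{1}{17} = \frac{\sqrt{16 + r^{2}}}{17}$)
$-4684459 + V{\left(t{\left(7,-36 \right)},1859 \right)} = -4684459 - 124553 = -4809012$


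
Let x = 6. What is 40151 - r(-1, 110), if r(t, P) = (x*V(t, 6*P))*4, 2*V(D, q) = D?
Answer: 40163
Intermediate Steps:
V(D, q) = D/2
r(t, P) = 12*t (r(t, P) = (6*(t/2))*4 = (3*t)*4 = 12*t)
40151 - r(-1, 110) = 40151 - 12*(-1) = 40151 - 1*(-12) = 40151 + 12 = 40163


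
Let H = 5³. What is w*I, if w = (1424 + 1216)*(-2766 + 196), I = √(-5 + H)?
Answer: -13569600*√30 ≈ -7.4324e+7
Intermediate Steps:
H = 125
I = 2*√30 (I = √(-5 + 125) = √120 = 2*√30 ≈ 10.954)
w = -6784800 (w = 2640*(-2570) = -6784800)
w*I = -13569600*√30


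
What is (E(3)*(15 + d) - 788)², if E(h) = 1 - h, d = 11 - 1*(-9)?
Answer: 736164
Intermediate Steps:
d = 20 (d = 11 + 9 = 20)
(E(3)*(15 + d) - 788)² = ((1 - 1*3)*(15 + 20) - 788)² = ((1 - 3)*35 - 788)² = (-2*35 - 788)² = (-70 - 788)² = (-858)² = 736164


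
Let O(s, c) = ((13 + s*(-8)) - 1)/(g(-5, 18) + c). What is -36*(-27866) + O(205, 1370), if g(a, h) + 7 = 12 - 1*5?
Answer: 687174746/685 ≈ 1.0032e+6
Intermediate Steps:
g(a, h) = 0 (g(a, h) = -7 + (12 - 1*5) = -7 + (12 - 5) = -7 + 7 = 0)
O(s, c) = (12 - 8*s)/c (O(s, c) = ((13 + s*(-8)) - 1)/(0 + c) = ((13 - 8*s) - 1)/c = (12 - 8*s)/c)
-36*(-27866) + O(205, 1370) = -36*(-27866) + 4*(3 - 2*205)/1370 = 1003176 + 4*(1/1370)*(3 - 410) = 1003176 + 4*(1/1370)*(-407) = 1003176 - 814/685 = 687174746/685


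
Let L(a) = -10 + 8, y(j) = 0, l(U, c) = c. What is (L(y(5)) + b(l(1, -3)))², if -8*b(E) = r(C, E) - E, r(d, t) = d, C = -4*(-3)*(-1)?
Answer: 49/64 ≈ 0.76563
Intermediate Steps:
C = -12 (C = 12*(-1) = -12)
L(a) = -2
b(E) = 3/2 + E/8 (b(E) = -(-12 - E)/8 = 3/2 + E/8)
(L(y(5)) + b(l(1, -3)))² = (-2 + (3/2 + (⅛)*(-3)))² = (-2 + (3/2 - 3/8))² = (-2 + 9/8)² = (-7/8)² = 49/64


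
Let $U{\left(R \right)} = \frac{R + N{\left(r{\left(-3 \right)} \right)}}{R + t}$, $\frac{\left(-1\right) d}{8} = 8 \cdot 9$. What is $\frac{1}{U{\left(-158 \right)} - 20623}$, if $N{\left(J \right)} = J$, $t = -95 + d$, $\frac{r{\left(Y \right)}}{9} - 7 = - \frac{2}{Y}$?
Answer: $- \frac{829}{17096378} \approx -4.849 \cdot 10^{-5}$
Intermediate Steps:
$d = -576$ ($d = - 8 \cdot 8 \cdot 9 = \left(-8\right) 72 = -576$)
$r{\left(Y \right)} = 63 - \frac{18}{Y}$ ($r{\left(Y \right)} = 63 + 9 \left(- \frac{2}{Y}\right) = 63 - \frac{18}{Y}$)
$t = -671$ ($t = -95 - 576 = -671$)
$U{\left(R \right)} = \frac{69 + R}{-671 + R}$ ($U{\left(R \right)} = \frac{R + \left(63 - \frac{18}{-3}\right)}{R - 671} = \frac{R + \left(63 - -6\right)}{-671 + R} = \frac{R + \left(63 + 6\right)}{-671 + R} = \frac{R + 69}{-671 + R} = \frac{69 + R}{-671 + R}$)
$\frac{1}{U{\left(-158 \right)} - 20623} = \frac{1}{\frac{69 - 158}{-671 - 158} - 20623} = \frac{1}{\frac{1}{-829} \left(-89\right) - 20623} = \frac{1}{\left(- \frac{1}{829}\right) \left(-89\right) - 20623} = \frac{1}{\frac{89}{829} - 20623} = \frac{1}{- \frac{17096378}{829}} = - \frac{829}{17096378}$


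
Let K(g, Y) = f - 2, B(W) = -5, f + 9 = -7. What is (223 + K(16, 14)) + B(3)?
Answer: 200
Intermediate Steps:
f = -16 (f = -9 - 7 = -16)
K(g, Y) = -18 (K(g, Y) = -16 - 2 = -18)
(223 + K(16, 14)) + B(3) = (223 - 18) - 5 = 205 - 5 = 200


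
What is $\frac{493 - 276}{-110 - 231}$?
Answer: $- \frac{7}{11} \approx -0.63636$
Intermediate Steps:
$\frac{493 - 276}{-110 - 231} = \frac{217}{-341} = 217 \left(- \frac{1}{341}\right) = - \frac{7}{11}$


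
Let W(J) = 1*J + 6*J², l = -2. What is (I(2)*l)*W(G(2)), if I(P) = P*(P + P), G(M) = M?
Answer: -416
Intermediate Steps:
W(J) = J + 6*J²
I(P) = 2*P² (I(P) = P*(2*P) = 2*P²)
(I(2)*l)*W(G(2)) = ((2*2²)*(-2))*(2*(1 + 6*2)) = ((2*4)*(-2))*(2*(1 + 12)) = (8*(-2))*(2*13) = -16*26 = -416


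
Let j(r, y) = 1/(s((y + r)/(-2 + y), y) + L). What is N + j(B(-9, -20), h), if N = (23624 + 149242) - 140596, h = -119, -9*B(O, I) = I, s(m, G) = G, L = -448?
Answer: 18297089/567 ≈ 32270.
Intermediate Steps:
B(O, I) = -I/9
N = 32270 (N = 172866 - 140596 = 32270)
j(r, y) = 1/(-448 + y) (j(r, y) = 1/(y - 448) = 1/(-448 + y))
N + j(B(-9, -20), h) = 32270 + 1/(-448 - 119) = 32270 + 1/(-567) = 32270 - 1/567 = 18297089/567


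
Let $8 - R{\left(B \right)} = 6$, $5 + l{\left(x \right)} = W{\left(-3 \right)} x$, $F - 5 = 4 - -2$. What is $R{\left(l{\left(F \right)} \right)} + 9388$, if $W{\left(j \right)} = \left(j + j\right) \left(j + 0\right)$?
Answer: $9390$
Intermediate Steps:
$F = 11$ ($F = 5 + \left(4 - -2\right) = 5 + \left(4 + 2\right) = 5 + 6 = 11$)
$W{\left(j \right)} = 2 j^{2}$ ($W{\left(j \right)} = 2 j j = 2 j^{2}$)
$l{\left(x \right)} = -5 + 18 x$ ($l{\left(x \right)} = -5 + 2 \left(-3\right)^{2} x = -5 + 2 \cdot 9 x = -5 + 18 x$)
$R{\left(B \right)} = 2$ ($R{\left(B \right)} = 8 - 6 = 2$)
$R{\left(l{\left(F \right)} \right)} + 9388 = 2 + 9388 = 9390$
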